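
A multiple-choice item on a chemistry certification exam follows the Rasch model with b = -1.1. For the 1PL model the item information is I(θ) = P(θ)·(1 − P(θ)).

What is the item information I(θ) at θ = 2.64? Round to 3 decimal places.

0.023

P = 1/(1+e^{-3.7400}) = 0.9768
P(1−P) = 0.9768 × 0.0232 = 0.0227
I = P(1−P) = 0.02266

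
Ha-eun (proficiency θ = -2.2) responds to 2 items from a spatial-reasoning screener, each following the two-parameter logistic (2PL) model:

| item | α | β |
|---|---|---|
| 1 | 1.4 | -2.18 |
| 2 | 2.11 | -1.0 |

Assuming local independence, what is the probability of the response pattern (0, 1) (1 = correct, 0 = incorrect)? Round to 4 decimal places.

P(θ) = 1 / (1 + exp(−α(θ − β)))
P_1 = 1/(1+e^{0.0280}) = 0.4930
P_2 = 1/(1+e^{2.5320}) = 0.0736
L = (1−P_1) × P_2 = 0.5070 × 0.0736 = 0.03734

0.0373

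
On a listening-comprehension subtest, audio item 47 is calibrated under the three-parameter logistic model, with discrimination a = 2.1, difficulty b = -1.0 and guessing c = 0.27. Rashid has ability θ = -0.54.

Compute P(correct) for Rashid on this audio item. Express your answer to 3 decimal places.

P(θ) = c + (1 − c) · 1 / (1 + exp(−a(θ − b)))
Exponent: 2.1 × (-0.54 − (-1.0)) = 0.9660
1/(1 + e^{-0.9660}) = 0.7243
P = 0.27 + 0.73 × 0.7243 = 0.7988

0.799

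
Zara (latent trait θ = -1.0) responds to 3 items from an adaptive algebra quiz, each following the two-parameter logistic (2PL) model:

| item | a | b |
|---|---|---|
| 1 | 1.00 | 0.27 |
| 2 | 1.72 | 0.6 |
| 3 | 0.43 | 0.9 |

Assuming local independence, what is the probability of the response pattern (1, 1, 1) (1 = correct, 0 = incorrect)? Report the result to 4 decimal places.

0.0040

P(θ) = 1 / (1 + exp(−a(θ − b)))
P_1 = 1/(1+e^{1.2700}) = 0.2193
P_2 = 1/(1+e^{2.7520}) = 0.0600
P_3 = 1/(1+e^{0.8170}) = 0.3064
L = P_1 × P_2 × P_3 = 0.2193 × 0.0600 × 0.3064 = 0.00403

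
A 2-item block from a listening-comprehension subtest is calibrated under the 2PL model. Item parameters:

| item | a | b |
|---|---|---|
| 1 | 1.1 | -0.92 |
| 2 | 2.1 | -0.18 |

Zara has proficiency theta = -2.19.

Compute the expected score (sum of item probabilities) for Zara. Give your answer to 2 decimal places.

0.21

P(theta) = 1 / (1 + exp(−a(theta − b)))
P_1 = 1/(1+e^{1.3970}) = 0.1983
P_2 = 1/(1+e^{4.2210}) = 0.0145
E[score] = 0.1983 + 0.0145 = 0.2128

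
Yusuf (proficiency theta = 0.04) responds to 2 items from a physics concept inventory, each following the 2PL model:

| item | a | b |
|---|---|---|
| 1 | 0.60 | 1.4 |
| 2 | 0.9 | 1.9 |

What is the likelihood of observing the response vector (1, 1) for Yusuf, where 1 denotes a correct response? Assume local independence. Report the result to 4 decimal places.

0.0484

P(theta) = 1 / (1 + exp(−a(theta − b)))
P_1 = 1/(1+e^{0.8160}) = 0.3066
P_2 = 1/(1+e^{1.6740}) = 0.1579
L = P_1 × P_2 = 0.3066 × 0.1579 = 0.04841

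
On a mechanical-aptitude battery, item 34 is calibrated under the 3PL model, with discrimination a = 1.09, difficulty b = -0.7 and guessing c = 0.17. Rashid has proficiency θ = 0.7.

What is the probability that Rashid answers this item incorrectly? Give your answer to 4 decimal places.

0.1482

P(θ) = c + (1 − c) · 1 / (1 + exp(−a(θ − b)))
Exponent: 1.09 × (0.7 − (-0.7)) = 1.5260
1/(1 + e^{-1.5260}) = 0.8214
P = 0.17 + 0.83 × 0.8214 = 0.8518
P(incorrect) = 1 − 0.8518 = 0.1482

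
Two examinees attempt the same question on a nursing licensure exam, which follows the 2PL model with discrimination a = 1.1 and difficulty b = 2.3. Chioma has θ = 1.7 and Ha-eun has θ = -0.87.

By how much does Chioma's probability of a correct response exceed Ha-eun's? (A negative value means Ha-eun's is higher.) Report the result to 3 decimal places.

P(θ) = 1 / (1 + exp(−a(θ − b)))
P(Chioma) = 0.3407  [exponent -0.6600]
P(Ha-eun) = 0.0297  [exponent -3.4870]
Difference = 0.3407 − 0.0297 = 0.3111

0.311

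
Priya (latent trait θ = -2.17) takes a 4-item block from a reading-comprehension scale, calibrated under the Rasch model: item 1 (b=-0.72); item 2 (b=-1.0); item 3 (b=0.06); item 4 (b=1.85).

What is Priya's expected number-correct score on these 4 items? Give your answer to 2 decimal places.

P(θ) = 1 / (1 + exp(−(θ − b)))
P_1 = 1/(1+e^{1.4500}) = 0.1900
P_2 = 1/(1+e^{1.1700}) = 0.2369
P_3 = 1/(1+e^{2.2300}) = 0.0971
P_4 = 1/(1+e^{4.0200}) = 0.0176
E[score] = 0.1900 + 0.2369 + 0.0971 + 0.0176 = 0.5416

0.54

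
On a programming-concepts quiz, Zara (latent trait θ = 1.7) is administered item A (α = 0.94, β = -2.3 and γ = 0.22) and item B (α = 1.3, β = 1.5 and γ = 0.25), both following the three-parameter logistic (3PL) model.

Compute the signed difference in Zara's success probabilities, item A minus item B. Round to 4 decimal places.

P(θ) = γ + (1 − γ) · 1 / (1 + exp(−α(θ − β)))
P_A = 0.9823
P_B = 0.6735
P_A − P_B = 0.3088

0.3088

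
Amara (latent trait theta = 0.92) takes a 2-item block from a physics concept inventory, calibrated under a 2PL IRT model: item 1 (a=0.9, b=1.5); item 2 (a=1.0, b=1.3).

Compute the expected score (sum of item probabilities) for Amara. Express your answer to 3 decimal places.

0.779

P(theta) = 1 / (1 + exp(−a(theta − b)))
P_1 = 1/(1+e^{0.5220}) = 0.3724
P_2 = 1/(1+e^{0.3800}) = 0.4061
E[score] = 0.3724 + 0.4061 = 0.7785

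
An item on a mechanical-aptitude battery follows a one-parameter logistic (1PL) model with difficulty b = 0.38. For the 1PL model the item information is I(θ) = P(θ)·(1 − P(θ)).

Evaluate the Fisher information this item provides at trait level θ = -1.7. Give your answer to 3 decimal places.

P = 1/(1+e^{2.0800}) = 0.1111
P(1−P) = 0.1111 × 0.8889 = 0.0987
I = P(1−P) = 0.09872

0.099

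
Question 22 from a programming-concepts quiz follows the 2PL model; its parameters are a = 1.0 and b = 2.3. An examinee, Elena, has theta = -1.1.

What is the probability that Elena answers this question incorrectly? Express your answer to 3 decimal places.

0.968

P(theta) = 1 / (1 + exp(−a(theta − b)))
Exponent: 1.0 × (-1.1 − 2.3) = -3.4000
1/(1 + e^{3.4000}) = 0.0323
P(incorrect) = 1 − 0.0323 = 0.9677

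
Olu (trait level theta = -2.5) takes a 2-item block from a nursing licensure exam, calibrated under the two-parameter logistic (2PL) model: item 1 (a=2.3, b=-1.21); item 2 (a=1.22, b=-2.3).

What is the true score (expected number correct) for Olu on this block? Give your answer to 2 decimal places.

P(theta) = 1 / (1 + exp(−a(theta − b)))
P_1 = 1/(1+e^{2.9670}) = 0.0489
P_2 = 1/(1+e^{0.2440}) = 0.4393
E[score] = 0.0489 + 0.4393 = 0.4882

0.49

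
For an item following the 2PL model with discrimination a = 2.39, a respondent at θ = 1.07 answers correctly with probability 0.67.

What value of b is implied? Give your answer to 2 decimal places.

P(θ) = 1 / (1 + exp(−a(θ − b)))
logit(0.67) = ln(0.67/0.33) = 0.7082
b = θ − logit/(a) = 1.07 − 0.7082/2.3900 = 0.7737

0.77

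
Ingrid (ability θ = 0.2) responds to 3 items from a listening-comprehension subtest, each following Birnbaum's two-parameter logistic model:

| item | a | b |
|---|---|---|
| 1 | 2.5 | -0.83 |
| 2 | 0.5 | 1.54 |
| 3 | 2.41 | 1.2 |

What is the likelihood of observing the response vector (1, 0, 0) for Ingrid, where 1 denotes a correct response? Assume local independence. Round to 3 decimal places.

P(θ) = 1 / (1 + exp(−a(θ − b)))
P_1 = 1/(1+e^{-2.5750}) = 0.9292
P_2 = 1/(1+e^{0.6700}) = 0.3385
P_3 = 1/(1+e^{2.4100}) = 0.0824
L = P_1 × (1−P_2) × (1−P_3) = 0.9292 × 0.6615 × 0.9176 = 0.56403

0.564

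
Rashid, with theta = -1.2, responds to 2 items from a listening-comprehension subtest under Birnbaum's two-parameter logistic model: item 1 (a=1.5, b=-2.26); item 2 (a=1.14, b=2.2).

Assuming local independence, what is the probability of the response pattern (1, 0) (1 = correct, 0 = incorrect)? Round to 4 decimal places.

0.8137

P(theta) = 1 / (1 + exp(−a(theta − b)))
P_1 = 1/(1+e^{-1.5900}) = 0.8306
P_2 = 1/(1+e^{3.8760}) = 0.0203
L = P_1 × (1−P_2) = 0.8306 × 0.9797 = 0.81374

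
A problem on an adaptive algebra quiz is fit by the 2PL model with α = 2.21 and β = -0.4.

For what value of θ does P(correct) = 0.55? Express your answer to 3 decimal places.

-0.309

P(θ) = 1 / (1 + exp(−α(θ − β)))
logit = ln(0.5500/0.4500) = 0.2007
θ = β + logit/(α) = -0.4 + 0.2007/2.2100 = -0.3092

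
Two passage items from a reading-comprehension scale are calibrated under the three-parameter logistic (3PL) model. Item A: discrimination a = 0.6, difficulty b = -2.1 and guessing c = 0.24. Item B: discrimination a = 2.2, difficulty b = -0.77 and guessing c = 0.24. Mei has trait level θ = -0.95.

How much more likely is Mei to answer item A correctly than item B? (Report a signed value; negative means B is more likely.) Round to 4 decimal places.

P(θ) = c + (1 − c) · 1 / (1 + exp(−a(θ − b)))
P_A = 0.7461
P_B = 0.5457
P_A − P_B = 0.2004

0.2004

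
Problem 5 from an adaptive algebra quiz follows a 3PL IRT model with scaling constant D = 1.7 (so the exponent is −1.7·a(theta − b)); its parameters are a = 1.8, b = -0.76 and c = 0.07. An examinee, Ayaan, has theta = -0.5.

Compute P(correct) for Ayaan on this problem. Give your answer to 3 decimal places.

P(theta) = c + (1 − c) · 1 / (1 + exp(−D·a(theta − b)))
Exponent: 1.7 × 1.8 × (-0.5 − (-0.76)) = 0.7956
1/(1 + e^{-0.7956}) = 0.6890
P = 0.07 + 0.93 × 0.6890 = 0.7108

0.711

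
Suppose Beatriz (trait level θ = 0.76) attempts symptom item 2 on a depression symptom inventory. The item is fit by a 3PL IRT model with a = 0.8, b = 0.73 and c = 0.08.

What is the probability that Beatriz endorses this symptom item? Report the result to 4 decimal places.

P(θ) = c + (1 − c) · 1 / (1 + exp(−a(θ − b)))
Exponent: 0.8 × (0.76 − 0.73) = 0.0240
1/(1 + e^{-0.0240}) = 0.5060
P = 0.08 + 0.92 × 0.5060 = 0.5455

0.5455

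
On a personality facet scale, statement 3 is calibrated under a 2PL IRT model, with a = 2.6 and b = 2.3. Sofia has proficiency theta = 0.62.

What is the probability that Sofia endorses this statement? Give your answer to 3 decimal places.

P(theta) = 1 / (1 + exp(−a(theta − b)))
Exponent: 2.6 × (0.62 − 2.3) = -4.3680
1/(1 + e^{4.3680}) = 0.0125

0.013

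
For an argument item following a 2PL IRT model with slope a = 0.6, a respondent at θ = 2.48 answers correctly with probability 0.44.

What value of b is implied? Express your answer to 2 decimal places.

2.88

P(θ) = 1 / (1 + exp(−a(θ − b)))
logit(0.44) = ln(0.44/0.56) = -0.2412
b = θ − logit/(a) = 2.48 − (-0.2412)/0.6000 = 2.8819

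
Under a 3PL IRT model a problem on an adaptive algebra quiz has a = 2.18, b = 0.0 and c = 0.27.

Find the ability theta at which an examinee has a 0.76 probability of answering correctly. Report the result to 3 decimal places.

P(theta) = c + (1 − c) · 1 / (1 + exp(−a(theta − b)))
Remove guessing floor: (0.76 − 0.27)/(1 − 0.27) = 0.6712
logit = ln(0.6712/0.3288) = 0.7138
theta = b + logit/(a) = 0.0 + 0.7138/2.1800 = 0.3274

0.327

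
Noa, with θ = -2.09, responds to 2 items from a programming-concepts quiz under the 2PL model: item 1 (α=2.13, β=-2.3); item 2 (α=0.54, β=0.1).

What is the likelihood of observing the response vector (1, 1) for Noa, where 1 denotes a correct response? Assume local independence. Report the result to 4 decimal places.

0.1431

P(θ) = 1 / (1 + exp(−α(θ − β)))
P_1 = 1/(1+e^{-0.4473}) = 0.6100
P_2 = 1/(1+e^{1.1826}) = 0.2346
L = P_1 × P_2 = 0.6100 × 0.2346 = 0.14310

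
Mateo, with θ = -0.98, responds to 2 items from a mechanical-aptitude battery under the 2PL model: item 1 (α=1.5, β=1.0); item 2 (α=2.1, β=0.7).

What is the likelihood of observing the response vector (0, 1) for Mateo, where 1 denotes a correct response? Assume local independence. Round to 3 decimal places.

P(θ) = 1 / (1 + exp(−α(θ − β)))
P_1 = 1/(1+e^{2.9700}) = 0.0488
P_2 = 1/(1+e^{3.5280}) = 0.0285
L = (1−P_1) × P_2 = 0.9512 × 0.0285 = 0.02713

0.027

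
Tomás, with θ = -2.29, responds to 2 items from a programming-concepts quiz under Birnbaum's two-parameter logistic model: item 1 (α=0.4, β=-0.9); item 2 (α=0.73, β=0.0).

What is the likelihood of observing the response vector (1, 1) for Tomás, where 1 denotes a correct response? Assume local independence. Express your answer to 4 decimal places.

P(θ) = 1 / (1 + exp(−α(θ − β)))
P_1 = 1/(1+e^{0.5560}) = 0.3645
P_2 = 1/(1+e^{1.6717}) = 0.1582
L = P_1 × P_2 = 0.3645 × 0.1582 = 0.05766

0.0577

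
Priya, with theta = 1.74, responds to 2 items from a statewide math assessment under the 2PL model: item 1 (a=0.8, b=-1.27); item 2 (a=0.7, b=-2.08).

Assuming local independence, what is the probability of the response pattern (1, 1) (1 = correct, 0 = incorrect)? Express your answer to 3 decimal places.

P(theta) = 1 / (1 + exp(−a(theta − b)))
P_1 = 1/(1+e^{-2.4080}) = 0.9174
P_2 = 1/(1+e^{-2.6740}) = 0.9355
L = P_1 × P_2 = 0.9174 × 0.9355 = 0.85824

0.858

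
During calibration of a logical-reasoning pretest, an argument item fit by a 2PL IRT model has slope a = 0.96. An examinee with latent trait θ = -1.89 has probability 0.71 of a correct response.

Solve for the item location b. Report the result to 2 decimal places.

-2.82

P(θ) = 1 / (1 + exp(−a(θ − b)))
logit(0.71) = ln(0.71/0.29) = 0.8954
b = θ − logit/(a) = -1.89 − 0.8954/0.9600 = -2.8227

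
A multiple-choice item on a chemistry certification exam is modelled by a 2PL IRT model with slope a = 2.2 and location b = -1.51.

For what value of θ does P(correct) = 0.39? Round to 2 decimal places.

P(θ) = 1 / (1 + exp(−a(θ − b)))
logit = ln(0.3900/0.6100) = -0.4473
θ = b + logit/(a) = -1.51 + (-0.4473)/2.2000 = -1.7133

-1.71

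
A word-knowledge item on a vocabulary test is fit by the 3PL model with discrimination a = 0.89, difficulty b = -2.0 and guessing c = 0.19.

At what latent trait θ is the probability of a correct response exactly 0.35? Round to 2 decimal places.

P(θ) = c + (1 − c) · 1 / (1 + exp(−a(θ − b)))
Remove guessing floor: (0.35 − 0.19)/(1 − 0.19) = 0.1975
logit = ln(0.1975/0.8025) = -1.4018
θ = b + logit/(a) = -2.0 + (-1.4018)/0.8900 = -3.5751

-3.58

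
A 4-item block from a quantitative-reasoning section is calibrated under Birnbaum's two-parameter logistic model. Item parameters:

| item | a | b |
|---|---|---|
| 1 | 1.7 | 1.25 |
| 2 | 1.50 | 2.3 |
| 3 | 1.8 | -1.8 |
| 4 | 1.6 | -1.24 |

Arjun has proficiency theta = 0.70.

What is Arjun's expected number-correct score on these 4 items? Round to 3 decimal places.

P(theta) = 1 / (1 + exp(−a(theta − b)))
P_1 = 1/(1+e^{0.9350}) = 0.2819
P_2 = 1/(1+e^{2.4000}) = 0.0832
P_3 = 1/(1+e^{-4.5000}) = 0.9890
P_4 = 1/(1+e^{-3.1040}) = 0.9571
E[score] = 0.2819 + 0.0832 + 0.9890 + 0.9571 = 2.3112

2.311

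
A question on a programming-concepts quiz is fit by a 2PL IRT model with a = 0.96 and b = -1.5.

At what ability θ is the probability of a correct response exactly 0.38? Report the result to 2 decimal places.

P(θ) = 1 / (1 + exp(−a(θ − b)))
logit = ln(0.3800/0.6200) = -0.4895
θ = b + logit/(a) = -1.5 + (-0.4895)/0.9600 = -2.0099

-2.01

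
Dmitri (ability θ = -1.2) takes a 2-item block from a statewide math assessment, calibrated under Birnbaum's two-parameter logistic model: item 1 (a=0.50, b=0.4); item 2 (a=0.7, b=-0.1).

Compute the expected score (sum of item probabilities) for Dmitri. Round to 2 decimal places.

P(θ) = 1 / (1 + exp(−a(θ − b)))
P_1 = 1/(1+e^{0.8000}) = 0.3100
P_2 = 1/(1+e^{0.7700}) = 0.3165
E[score] = 0.3100 + 0.3165 = 0.6265

0.63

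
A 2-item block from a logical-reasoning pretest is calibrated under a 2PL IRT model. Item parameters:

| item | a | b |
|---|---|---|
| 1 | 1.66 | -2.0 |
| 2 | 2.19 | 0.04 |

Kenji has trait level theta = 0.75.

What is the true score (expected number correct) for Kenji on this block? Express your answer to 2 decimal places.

1.82

P(theta) = 1 / (1 + exp(−a(theta − b)))
P_1 = 1/(1+e^{-4.5650}) = 0.9897
P_2 = 1/(1+e^{-1.5549}) = 0.8256
E[score] = 0.9897 + 0.8256 = 1.8153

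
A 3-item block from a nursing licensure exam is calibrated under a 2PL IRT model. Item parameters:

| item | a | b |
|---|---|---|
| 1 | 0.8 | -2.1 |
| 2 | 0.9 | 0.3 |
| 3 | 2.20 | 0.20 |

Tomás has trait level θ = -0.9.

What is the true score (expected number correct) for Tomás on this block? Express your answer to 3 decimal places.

P(θ) = 1 / (1 + exp(−a(θ − b)))
P_1 = 1/(1+e^{-0.9600}) = 0.7231
P_2 = 1/(1+e^{1.0800}) = 0.2535
P_3 = 1/(1+e^{2.4200}) = 0.0817
E[score] = 0.7231 + 0.2535 + 0.0817 = 1.0583

1.058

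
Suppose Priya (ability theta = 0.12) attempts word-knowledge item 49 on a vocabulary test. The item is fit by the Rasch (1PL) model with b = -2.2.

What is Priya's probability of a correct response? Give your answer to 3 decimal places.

P(theta) = 1 / (1 + exp(−(theta − b)))
Exponent: (0.12 − (-2.2)) = 2.3200
1/(1 + e^{-2.3200}) = 0.9105
P = 0.9105

0.911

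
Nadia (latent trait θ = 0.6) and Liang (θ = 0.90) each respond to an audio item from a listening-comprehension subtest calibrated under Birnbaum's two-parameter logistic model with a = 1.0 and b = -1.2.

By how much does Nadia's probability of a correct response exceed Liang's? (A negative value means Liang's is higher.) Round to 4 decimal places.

P(θ) = 1 / (1 + exp(−a(θ − b)))
P(Nadia) = 0.8581  [exponent 1.8000]
P(Liang) = 0.8909  [exponent 2.1000]
Difference = 0.8581 − 0.8909 = -0.0328

-0.0328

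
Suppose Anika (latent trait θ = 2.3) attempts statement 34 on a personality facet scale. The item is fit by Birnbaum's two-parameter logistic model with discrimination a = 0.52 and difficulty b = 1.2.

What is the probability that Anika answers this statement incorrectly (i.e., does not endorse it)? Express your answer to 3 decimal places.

P(θ) = 1 / (1 + exp(−a(θ − b)))
Exponent: 0.52 × (2.3 − 1.2) = 0.5720
1/(1 + e^{-0.5720}) = 0.6392
P(incorrect) = 1 − 0.6392 = 0.3608

0.361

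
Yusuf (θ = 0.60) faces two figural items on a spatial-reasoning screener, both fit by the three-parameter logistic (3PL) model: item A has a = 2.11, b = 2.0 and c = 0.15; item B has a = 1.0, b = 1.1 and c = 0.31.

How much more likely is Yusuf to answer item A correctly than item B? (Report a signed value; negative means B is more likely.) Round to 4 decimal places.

-0.3784

P(θ) = c + (1 − c) · 1 / (1 + exp(−a(θ − b)))
P_A = 0.1921
P_B = 0.5705
P_A − P_B = -0.3784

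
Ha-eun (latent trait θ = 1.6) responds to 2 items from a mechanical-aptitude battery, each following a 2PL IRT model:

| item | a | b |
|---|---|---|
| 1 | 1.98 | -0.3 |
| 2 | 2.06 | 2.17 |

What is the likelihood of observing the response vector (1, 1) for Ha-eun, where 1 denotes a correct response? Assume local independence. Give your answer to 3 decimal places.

P(θ) = 1 / (1 + exp(−a(θ − b)))
P_1 = 1/(1+e^{-3.7620}) = 0.9773
P_2 = 1/(1+e^{1.1742}) = 0.2361
L = P_1 × P_2 = 0.9773 × 0.2361 = 0.23074

0.231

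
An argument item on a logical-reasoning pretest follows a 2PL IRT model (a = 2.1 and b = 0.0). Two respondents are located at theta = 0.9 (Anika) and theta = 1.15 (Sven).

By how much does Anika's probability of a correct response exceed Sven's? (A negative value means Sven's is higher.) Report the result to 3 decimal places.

-0.049

P(theta) = 1 / (1 + exp(−a(theta − b)))
P(Anika) = 0.8688  [exponent 1.8900]
P(Sven) = 0.9180  [exponent 2.4150]
Difference = 0.8688 − 0.9180 = -0.0492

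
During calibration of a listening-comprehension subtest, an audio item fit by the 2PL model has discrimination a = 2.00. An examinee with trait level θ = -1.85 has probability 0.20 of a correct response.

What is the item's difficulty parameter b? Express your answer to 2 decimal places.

-1.16

P(θ) = 1 / (1 + exp(−a(θ − b)))
logit(0.20) = ln(0.20/0.80) = -1.3863
b = θ − logit/(a) = -1.85 − (-1.3863)/2.0000 = -1.1569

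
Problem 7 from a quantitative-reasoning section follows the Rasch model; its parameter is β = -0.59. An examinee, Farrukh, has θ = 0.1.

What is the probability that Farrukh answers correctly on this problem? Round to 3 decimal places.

0.666

P(θ) = 1 / (1 + exp(−(θ − β)))
Exponent: (0.1 − (-0.59)) = 0.6900
1/(1 + e^{-0.6900}) = 0.6660
P = 0.6660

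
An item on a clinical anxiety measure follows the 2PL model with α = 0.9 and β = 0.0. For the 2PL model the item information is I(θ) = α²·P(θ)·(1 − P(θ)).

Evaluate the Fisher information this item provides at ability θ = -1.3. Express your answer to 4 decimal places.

P = 1/(1+e^{1.1700}) = 0.2369
P(1−P) = 0.2369 × 0.7631 = 0.1808
I = α² × P(1−P) = 0.9² × 0.1808 = 0.14641

0.1464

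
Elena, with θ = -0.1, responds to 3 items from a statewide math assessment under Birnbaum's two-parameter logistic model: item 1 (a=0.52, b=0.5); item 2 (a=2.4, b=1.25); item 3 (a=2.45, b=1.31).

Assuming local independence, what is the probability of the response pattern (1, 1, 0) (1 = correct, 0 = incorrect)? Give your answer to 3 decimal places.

0.015

P(θ) = 1 / (1 + exp(−a(θ − b)))
P_1 = 1/(1+e^{0.3120}) = 0.4226
P_2 = 1/(1+e^{3.2400}) = 0.0377
P_3 = 1/(1+e^{3.4545}) = 0.0306
L = P_1 × P_2 × (1−P_3) = 0.4226 × 0.0377 × 0.9694 = 0.01544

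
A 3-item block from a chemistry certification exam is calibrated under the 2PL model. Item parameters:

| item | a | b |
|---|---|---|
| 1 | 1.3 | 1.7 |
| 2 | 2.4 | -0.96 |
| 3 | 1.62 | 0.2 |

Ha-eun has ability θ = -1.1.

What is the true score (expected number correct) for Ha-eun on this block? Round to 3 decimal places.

0.551

P(θ) = 1 / (1 + exp(−a(θ − b)))
P_1 = 1/(1+e^{3.6400}) = 0.0256
P_2 = 1/(1+e^{0.3360}) = 0.4168
P_3 = 1/(1+e^{2.1060}) = 0.1085
E[score] = 0.0256 + 0.4168 + 0.1085 = 0.5509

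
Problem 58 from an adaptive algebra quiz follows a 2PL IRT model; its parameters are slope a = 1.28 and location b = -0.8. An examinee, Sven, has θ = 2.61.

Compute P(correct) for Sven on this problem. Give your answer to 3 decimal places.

P(θ) = 1 / (1 + exp(−a(θ − b)))
Exponent: 1.28 × (2.61 − (-0.8)) = 4.3648
1/(1 + e^{-4.3648}) = 0.9874

0.987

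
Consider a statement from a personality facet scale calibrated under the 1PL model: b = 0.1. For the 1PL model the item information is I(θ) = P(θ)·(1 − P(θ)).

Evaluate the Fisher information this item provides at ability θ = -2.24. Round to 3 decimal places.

P = 1/(1+e^{2.3400}) = 0.0879
P(1−P) = 0.0879 × 0.9121 = 0.0801
I = P(1−P) = 0.08014

0.080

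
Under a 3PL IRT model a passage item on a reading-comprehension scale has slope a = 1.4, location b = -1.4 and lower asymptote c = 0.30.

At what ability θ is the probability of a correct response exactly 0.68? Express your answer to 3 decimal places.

P(θ) = c + (1 − c) · 1 / (1 + exp(−a(θ − b)))
Remove guessing floor: (0.68 − 0.30)/(1 − 0.30) = 0.5429
logit = ln(0.5429/0.4571) = 0.1719
θ = b + logit/(a) = -1.4 + 0.1719/1.4000 = -1.2772

-1.277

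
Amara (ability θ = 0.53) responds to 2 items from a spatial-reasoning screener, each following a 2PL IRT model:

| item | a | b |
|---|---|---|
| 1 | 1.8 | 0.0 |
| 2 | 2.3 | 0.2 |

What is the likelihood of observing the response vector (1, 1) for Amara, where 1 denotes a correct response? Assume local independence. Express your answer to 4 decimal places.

0.4917

P(θ) = 1 / (1 + exp(−a(θ − b)))
P_1 = 1/(1+e^{-0.9540}) = 0.7219
P_2 = 1/(1+e^{-0.7590}) = 0.6811
L = P_1 × P_2 = 0.7219 × 0.6811 = 0.49173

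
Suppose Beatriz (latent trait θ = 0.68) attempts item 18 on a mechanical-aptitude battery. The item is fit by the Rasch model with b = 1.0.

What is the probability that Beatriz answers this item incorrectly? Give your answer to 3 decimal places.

0.579

P(θ) = 1 / (1 + exp(−(θ − b)))
Exponent: (0.68 − 1.0) = -0.3200
1/(1 + e^{0.3200}) = 0.4207
P = 0.4207
P(incorrect) = 1 − 0.4207 = 0.5793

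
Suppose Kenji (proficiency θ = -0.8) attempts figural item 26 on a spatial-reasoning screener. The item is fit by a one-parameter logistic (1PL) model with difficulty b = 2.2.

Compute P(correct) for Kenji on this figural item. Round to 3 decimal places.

P(θ) = 1 / (1 + exp(−(θ − b)))
Exponent: (-0.8 − 2.2) = -3.0000
1/(1 + e^{3.0000}) = 0.0474
P = 0.0474

0.047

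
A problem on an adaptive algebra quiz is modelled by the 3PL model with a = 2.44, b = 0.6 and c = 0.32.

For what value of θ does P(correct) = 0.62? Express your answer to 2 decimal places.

P(θ) = c + (1 − c) · 1 / (1 + exp(−a(θ − b)))
Remove guessing floor: (0.62 − 0.32)/(1 − 0.32) = 0.4412
logit = ln(0.4412/0.5588) = -0.2364
θ = b + logit/(a) = 0.6 + (-0.2364)/2.4400 = 0.5031

0.50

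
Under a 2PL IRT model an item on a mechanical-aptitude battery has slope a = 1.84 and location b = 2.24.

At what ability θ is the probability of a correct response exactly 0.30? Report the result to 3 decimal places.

1.780

P(θ) = 1 / (1 + exp(−a(θ − b)))
logit = ln(0.3000/0.7000) = -0.8473
θ = b + logit/(a) = 2.24 + (-0.8473)/1.8400 = 1.7795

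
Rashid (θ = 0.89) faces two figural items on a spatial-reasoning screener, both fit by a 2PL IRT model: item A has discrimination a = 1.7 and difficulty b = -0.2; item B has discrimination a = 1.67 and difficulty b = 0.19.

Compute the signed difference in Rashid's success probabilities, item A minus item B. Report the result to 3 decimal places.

0.102

P(θ) = 1 / (1 + exp(−a(θ − b)))
P_A = 0.8645
P_B = 0.7630
P_A − P_B = 0.1015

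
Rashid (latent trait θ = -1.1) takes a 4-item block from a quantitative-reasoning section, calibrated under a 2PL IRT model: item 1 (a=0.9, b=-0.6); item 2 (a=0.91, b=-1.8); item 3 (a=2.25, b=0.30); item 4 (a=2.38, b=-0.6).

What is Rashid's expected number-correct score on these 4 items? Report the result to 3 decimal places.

P(θ) = 1 / (1 + exp(−a(θ − b)))
P_1 = 1/(1+e^{0.4500}) = 0.3894
P_2 = 1/(1+e^{-0.6370}) = 0.6541
P_3 = 1/(1+e^{3.1500}) = 0.0411
P_4 = 1/(1+e^{1.1900}) = 0.2333
E[score] = 0.3894 + 0.6541 + 0.0411 + 0.2333 = 1.3178

1.318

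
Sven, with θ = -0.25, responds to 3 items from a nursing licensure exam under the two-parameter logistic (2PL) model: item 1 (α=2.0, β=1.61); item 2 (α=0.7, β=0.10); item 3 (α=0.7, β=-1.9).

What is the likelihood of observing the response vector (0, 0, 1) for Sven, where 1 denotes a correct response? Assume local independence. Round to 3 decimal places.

0.416

P(θ) = 1 / (1 + exp(−α(θ − β)))
P_1 = 1/(1+e^{3.7200}) = 0.0237
P_2 = 1/(1+e^{0.2450}) = 0.4391
P_3 = 1/(1+e^{-1.1550}) = 0.7604
L = (1−P_1) × (1−P_2) × P_3 = 0.9763 × 0.5609 × 0.7604 = 0.41646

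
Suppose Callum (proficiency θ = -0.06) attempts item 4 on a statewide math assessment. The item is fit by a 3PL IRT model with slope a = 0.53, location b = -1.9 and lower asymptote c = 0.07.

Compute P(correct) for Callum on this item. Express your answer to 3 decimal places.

0.745

P(θ) = c + (1 − c) · 1 / (1 + exp(−a(θ − b)))
Exponent: 0.53 × (-0.06 − (-1.9)) = 0.9752
1/(1 + e^{-0.9752}) = 0.7262
P = 0.07 + 0.93 × 0.7262 = 0.7453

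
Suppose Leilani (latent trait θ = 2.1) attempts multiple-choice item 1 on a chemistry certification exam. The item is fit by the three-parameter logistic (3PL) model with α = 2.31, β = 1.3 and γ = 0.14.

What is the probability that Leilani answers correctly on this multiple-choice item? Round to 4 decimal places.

P(θ) = γ + (1 − γ) · 1 / (1 + exp(−α(θ − β)))
Exponent: 2.31 × (2.1 − 1.3) = 1.8480
1/(1 + e^{-1.8480}) = 0.8639
P = 0.14 + 0.86 × 0.8639 = 0.8829

0.8829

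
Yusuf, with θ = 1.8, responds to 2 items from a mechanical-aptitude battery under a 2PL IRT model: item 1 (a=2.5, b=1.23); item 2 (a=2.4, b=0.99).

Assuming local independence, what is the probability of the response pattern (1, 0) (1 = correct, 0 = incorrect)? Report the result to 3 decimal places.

0.101

P(θ) = 1 / (1 + exp(−a(θ − b)))
P_1 = 1/(1+e^{-1.4250}) = 0.8061
P_2 = 1/(1+e^{-1.9440}) = 0.8748
L = P_1 × (1−P_2) = 0.8061 × 0.1252 = 0.10093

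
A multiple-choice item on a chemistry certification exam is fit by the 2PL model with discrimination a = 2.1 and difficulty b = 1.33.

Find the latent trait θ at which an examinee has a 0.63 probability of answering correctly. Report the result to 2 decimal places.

1.58

P(θ) = 1 / (1 + exp(−a(θ − b)))
logit = ln(0.6300/0.3700) = 0.5322
θ = b + logit/(a) = 1.33 + 0.5322/2.1000 = 1.5834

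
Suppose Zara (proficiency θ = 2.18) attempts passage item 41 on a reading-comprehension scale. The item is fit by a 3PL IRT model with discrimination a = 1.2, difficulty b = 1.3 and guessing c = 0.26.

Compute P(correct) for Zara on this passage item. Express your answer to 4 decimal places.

0.8090

P(θ) = c + (1 − c) · 1 / (1 + exp(−a(θ − b)))
Exponent: 1.2 × (2.18 − 1.3) = 1.0560
1/(1 + e^{-1.0560}) = 0.7419
P = 0.26 + 0.74 × 0.7419 = 0.8090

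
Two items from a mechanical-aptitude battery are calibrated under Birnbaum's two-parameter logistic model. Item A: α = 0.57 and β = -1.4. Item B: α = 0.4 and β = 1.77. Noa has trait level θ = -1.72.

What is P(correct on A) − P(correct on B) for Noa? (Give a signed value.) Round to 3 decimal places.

0.256

P(θ) = 1 / (1 + exp(−α(θ − β)))
P_A = 0.4545
P_B = 0.1985
P_A − P_B = 0.2561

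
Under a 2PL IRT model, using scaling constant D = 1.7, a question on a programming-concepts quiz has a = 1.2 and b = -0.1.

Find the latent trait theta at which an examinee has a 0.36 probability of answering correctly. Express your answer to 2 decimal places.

-0.38

P(theta) = 1 / (1 + exp(−D·a(theta − b)))
logit = ln(0.3600/0.6400) = -0.5754
theta = b + logit/(1.7·a) = -0.1 + (-0.5754)/2.0400 = -0.3820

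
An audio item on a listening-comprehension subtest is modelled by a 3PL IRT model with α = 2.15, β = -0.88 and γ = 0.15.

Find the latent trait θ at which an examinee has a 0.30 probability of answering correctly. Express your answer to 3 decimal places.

-1.596

P(θ) = γ + (1 − γ) · 1 / (1 + exp(−α(θ − β)))
Remove guessing floor: (0.30 − 0.15)/(1 − 0.15) = 0.1765
logit = ln(0.1765/0.8235) = -1.5404
θ = β + logit/(α) = -0.88 + (-1.5404)/2.1500 = -1.5965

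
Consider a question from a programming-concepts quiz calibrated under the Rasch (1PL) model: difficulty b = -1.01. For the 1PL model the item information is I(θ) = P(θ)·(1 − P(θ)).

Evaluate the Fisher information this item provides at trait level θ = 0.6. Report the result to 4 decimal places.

P = 1/(1+e^{-1.6100}) = 0.8334
P(1−P) = 0.8334 × 0.1666 = 0.1388
I = P(1−P) = 0.13884

0.1388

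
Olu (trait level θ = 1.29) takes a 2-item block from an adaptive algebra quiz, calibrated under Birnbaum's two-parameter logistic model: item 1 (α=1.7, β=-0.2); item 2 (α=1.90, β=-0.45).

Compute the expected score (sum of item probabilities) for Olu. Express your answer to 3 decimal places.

1.891

P(θ) = 1 / (1 + exp(−α(θ − β)))
P_1 = 1/(1+e^{-2.5330}) = 0.9264
P_2 = 1/(1+e^{-3.3060}) = 0.9646
E[score] = 0.9264 + 0.9646 = 1.8911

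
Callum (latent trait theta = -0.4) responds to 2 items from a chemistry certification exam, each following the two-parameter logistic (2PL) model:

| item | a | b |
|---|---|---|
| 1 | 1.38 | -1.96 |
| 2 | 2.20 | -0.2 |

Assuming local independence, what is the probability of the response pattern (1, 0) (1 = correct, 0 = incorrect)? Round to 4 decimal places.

0.5450

P(theta) = 1 / (1 + exp(−a(theta − b)))
P_1 = 1/(1+e^{-2.1528}) = 0.8959
P_2 = 1/(1+e^{0.4400}) = 0.3917
L = P_1 × (1−P_2) = 0.8959 × 0.6083 = 0.54496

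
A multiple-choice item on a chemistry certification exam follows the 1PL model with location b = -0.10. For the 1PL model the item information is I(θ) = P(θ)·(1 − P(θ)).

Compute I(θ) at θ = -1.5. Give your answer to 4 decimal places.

0.1587

P = 1/(1+e^{1.4000}) = 0.1978
P(1−P) = 0.1978 × 0.8022 = 0.1587
I = P(1−P) = 0.15868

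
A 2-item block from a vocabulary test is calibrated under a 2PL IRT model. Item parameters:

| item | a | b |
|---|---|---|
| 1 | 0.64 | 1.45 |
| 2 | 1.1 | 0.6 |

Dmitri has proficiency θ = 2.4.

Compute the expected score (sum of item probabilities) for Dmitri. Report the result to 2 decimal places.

P(θ) = 1 / (1 + exp(−a(θ − b)))
P_1 = 1/(1+e^{-0.6080}) = 0.6475
P_2 = 1/(1+e^{-1.9800}) = 0.8787
E[score] = 0.6475 + 0.8787 = 1.5262

1.53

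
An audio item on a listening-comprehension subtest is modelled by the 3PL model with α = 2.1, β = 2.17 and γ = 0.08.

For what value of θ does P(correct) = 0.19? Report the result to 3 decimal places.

P(θ) = γ + (1 − γ) · 1 / (1 + exp(−α(θ − β)))
Remove guessing floor: (0.19 − 0.08)/(1 − 0.08) = 0.1196
logit = ln(0.1196/0.8804) = -1.9966
θ = β + logit/(α) = 2.17 + (-1.9966)/2.1000 = 1.2193

1.219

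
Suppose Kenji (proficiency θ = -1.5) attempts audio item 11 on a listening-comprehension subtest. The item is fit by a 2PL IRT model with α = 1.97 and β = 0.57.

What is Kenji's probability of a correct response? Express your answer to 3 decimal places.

P(θ) = 1 / (1 + exp(−α(θ − β)))
Exponent: 1.97 × (-1.5 − 0.57) = -4.0779
1/(1 + e^{4.0779}) = 0.0167

0.017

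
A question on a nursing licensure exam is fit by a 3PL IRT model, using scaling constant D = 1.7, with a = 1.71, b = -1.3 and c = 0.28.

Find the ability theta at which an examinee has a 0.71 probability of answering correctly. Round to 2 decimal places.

P(theta) = c + (1 − c) · 1 / (1 + exp(−D·a(theta − b)))
Remove guessing floor: (0.71 − 0.28)/(1 − 0.28) = 0.5972
logit = ln(0.5972/0.4028) = 0.3939
theta = b + logit/(1.7·a) = -1.3 + 0.3939/2.9070 = -1.1645

-1.16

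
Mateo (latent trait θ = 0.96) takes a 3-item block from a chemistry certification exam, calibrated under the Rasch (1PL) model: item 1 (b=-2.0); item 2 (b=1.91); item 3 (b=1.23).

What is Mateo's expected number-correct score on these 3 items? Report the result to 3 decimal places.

1.663

P(θ) = 1 / (1 + exp(−(θ − b)))
P_1 = 1/(1+e^{-2.9600}) = 0.9507
P_2 = 1/(1+e^{0.9500}) = 0.2789
P_3 = 1/(1+e^{0.2700}) = 0.4329
E[score] = 0.9507 + 0.2789 + 0.4329 = 1.6625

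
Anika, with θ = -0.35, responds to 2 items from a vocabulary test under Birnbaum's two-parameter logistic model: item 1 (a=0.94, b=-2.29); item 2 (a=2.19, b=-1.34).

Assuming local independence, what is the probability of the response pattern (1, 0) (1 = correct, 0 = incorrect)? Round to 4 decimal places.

P(θ) = 1 / (1 + exp(−a(θ − b)))
P_1 = 1/(1+e^{-1.8236}) = 0.8610
P_2 = 1/(1+e^{-2.1681}) = 0.8973
L = P_1 × (1−P_2) = 0.8610 × 0.1027 = 0.08838

0.0884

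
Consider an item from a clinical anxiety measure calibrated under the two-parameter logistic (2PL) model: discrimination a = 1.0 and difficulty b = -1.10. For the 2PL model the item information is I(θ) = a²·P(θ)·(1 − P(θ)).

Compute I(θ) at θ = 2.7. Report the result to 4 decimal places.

P = 1/(1+e^{-3.8000}) = 0.9781
P(1−P) = 0.9781 × 0.0219 = 0.0214
I = a² × P(1−P) = 1.0² × 0.0214 = 0.02140

0.0214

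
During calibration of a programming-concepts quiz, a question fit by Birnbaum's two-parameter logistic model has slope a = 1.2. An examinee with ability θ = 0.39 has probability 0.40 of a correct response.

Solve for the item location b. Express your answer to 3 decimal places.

P(θ) = 1 / (1 + exp(−a(θ − b)))
logit(0.40) = ln(0.40/0.60) = -0.4055
b = θ − logit/(a) = 0.39 − (-0.4055)/1.2000 = 0.7279

0.728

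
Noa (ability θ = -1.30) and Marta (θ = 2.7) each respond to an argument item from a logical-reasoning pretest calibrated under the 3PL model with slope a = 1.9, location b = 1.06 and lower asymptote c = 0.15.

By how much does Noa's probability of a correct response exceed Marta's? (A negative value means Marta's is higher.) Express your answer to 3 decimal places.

P(θ) = c + (1 − c) · 1 / (1 + exp(−a(θ − b)))
P(Noa) = 0.1595  [exponent -4.4840]
P(Marta) = 0.9639  [exponent 3.1160]
Difference = 0.1595 − 0.9639 = -0.8044

-0.804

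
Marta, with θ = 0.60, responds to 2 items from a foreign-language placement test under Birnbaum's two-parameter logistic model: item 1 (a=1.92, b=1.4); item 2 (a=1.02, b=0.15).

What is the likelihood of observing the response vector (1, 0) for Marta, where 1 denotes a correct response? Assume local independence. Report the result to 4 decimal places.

0.0686

P(θ) = 1 / (1 + exp(−a(θ − b)))
P_1 = 1/(1+e^{1.5360}) = 0.1771
P_2 = 1/(1+e^{-0.4590}) = 0.6128
L = P_1 × (1−P_2) = 0.1771 × 0.3872 = 0.06858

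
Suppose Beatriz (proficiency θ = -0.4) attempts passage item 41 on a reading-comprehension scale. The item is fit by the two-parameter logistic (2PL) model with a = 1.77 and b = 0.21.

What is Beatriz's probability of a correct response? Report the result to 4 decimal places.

P(θ) = 1 / (1 + exp(−a(θ − b)))
Exponent: 1.77 × (-0.4 − 0.21) = -1.0797
1/(1 + e^{1.0797}) = 0.2536

0.2536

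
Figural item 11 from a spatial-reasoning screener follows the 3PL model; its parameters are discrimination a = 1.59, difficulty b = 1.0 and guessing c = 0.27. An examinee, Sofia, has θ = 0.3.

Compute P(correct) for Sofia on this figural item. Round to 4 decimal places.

0.4505

P(θ) = c + (1 − c) · 1 / (1 + exp(−a(θ − b)))
Exponent: 1.59 × (0.3 − 1.0) = -1.1130
1/(1 + e^{1.1130}) = 0.2473
P = 0.27 + 0.73 × 0.2473 = 0.4505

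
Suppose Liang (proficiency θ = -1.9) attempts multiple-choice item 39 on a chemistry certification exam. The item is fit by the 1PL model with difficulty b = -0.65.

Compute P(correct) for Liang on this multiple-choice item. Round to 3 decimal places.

P(θ) = 1 / (1 + exp(−(θ − b)))
Exponent: (-1.9 − (-0.65)) = -1.2500
1/(1 + e^{1.2500}) = 0.2227
P = 0.2227

0.223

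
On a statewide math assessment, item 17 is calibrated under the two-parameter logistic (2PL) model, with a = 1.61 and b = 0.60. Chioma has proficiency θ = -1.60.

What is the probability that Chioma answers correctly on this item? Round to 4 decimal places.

0.0281

P(θ) = 1 / (1 + exp(−a(θ − b)))
Exponent: 1.61 × (-1.60 − 0.60) = -3.5420
1/(1 + e^{3.5420}) = 0.0281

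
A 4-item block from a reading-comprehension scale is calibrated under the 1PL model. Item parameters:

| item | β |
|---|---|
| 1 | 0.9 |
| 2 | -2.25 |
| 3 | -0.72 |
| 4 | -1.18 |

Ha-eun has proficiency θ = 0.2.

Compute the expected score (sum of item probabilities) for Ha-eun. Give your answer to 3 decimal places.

P(θ) = 1 / (1 + exp(−(θ − β)))
P_1 = 1/(1+e^{0.7000}) = 0.3318
P_2 = 1/(1+e^{-2.4500}) = 0.9206
P_3 = 1/(1+e^{-0.9200}) = 0.7150
P_4 = 1/(1+e^{-1.3800}) = 0.7990
E[score] = 0.3318 + 0.9206 + 0.7150 + 0.7990 = 2.7664

2.766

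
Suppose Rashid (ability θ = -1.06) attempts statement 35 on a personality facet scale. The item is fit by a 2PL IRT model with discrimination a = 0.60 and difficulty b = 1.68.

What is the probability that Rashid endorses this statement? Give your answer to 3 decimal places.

0.162

P(θ) = 1 / (1 + exp(−a(θ − b)))
Exponent: 0.60 × (-1.06 − 1.68) = -1.6440
1/(1 + e^{1.6440}) = 0.1619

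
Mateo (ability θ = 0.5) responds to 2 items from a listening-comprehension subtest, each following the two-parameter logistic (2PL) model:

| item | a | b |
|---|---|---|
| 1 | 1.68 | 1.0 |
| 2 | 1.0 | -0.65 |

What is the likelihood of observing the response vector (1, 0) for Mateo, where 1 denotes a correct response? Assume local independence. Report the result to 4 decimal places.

P(θ) = 1 / (1 + exp(−a(θ − b)))
P_1 = 1/(1+e^{0.8400}) = 0.3015
P_2 = 1/(1+e^{-1.1500}) = 0.7595
L = P_1 × (1−P_2) = 0.3015 × 0.2405 = 0.07252

0.0725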